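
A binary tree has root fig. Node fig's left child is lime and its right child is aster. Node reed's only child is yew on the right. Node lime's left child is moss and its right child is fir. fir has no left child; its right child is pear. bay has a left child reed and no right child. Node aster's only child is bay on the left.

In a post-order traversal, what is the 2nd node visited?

pear

Post-order visits the left subtree, then the right subtree, then the node.
At fig: go left to lime.
  At lime: go left to moss.
    moss is a leaf — visit moss.
  At lime: go right to fir.
    At fir: no left child.
    At fir: go right to pear.
      pear is a leaf — visit pear.
    Visit fir.
  Visit lime.
At fig: go right to aster.
  At aster: go left to bay.
    At bay: go left to reed.
      At reed: no left child.
      At reed: go right to yew.
        yew is a leaf — visit yew.
      Visit reed.
    At bay: no right child.
    Visit bay.
  At aster: no right child.
  Visit aster.
Visit fig.
Full post-order sequence: moss, pear, fir, lime, yew, reed, bay, aster, fig.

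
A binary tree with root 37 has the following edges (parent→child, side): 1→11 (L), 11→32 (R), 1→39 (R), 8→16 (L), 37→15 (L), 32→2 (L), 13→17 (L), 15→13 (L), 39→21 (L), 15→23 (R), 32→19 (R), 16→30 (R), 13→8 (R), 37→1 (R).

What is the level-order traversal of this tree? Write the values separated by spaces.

Level-order visits nodes level by level from the root, left to right within each level.
Level 0: 37
Level 1: 15, 1
Level 2: 13, 23, 11, 39
Level 3: 17, 8, 32, 21
Level 4: 16, 2, 19
Level 5: 30

37 15 1 13 23 11 39 17 8 32 21 16 2 19 30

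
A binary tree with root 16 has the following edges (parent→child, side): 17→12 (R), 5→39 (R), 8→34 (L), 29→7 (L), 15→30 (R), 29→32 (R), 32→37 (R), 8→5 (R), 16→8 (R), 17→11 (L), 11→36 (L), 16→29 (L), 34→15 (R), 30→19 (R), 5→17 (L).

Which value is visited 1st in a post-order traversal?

7

Post-order visits the left subtree, then the right subtree, then the node.
At 16: go left to 29.
  At 29: go left to 7.
    7 is a leaf — visit 7.
  At 29: go right to 32.
    At 32: no left child.
    At 32: go right to 37.
      37 is a leaf — visit 37.
    Visit 32.
  Visit 29.
At 16: go right to 8.
  At 8: go left to 34.
    At 34: no left child.
    At 34: go right to 15.
      At 15: no left child.
      At 15: go right to 30.
        At 30: no left child.
        At 30: go right to 19.
          19 is a leaf — visit 19.
        Visit 30.
      Visit 15.
    Visit 34.
  At 8: go right to 5.
    At 5: go left to 17.
      At 17: go left to 11.
        At 11: go left to 36.
          36 is a leaf — visit 36.
        At 11: no right child.
        Visit 11.
      At 17: go right to 12.
        12 is a leaf — visit 12.
      Visit 17.
    At 5: go right to 39.
      39 is a leaf — visit 39.
    Visit 5.
  Visit 8.
Visit 16.
Full post-order sequence: 7, 37, 32, 29, 19, 30, 15, 34, 36, 11, 12, 17, 39, 5, 8, 16.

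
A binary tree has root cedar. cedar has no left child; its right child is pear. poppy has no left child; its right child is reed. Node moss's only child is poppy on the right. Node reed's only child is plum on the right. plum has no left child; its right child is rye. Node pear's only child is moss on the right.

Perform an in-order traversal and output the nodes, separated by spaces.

cedar pear moss poppy reed plum rye

In-order visits the left subtree, then the node, then the right subtree.
At cedar: no left child.
Visit cedar.
At cedar: go right to pear.
  At pear: no left child.
  Visit pear.
  At pear: go right to moss.
    At moss: no left child.
    Visit moss.
    At moss: go right to poppy.
      At poppy: no left child.
      Visit poppy.
      At poppy: go right to reed.
        At reed: no left child.
        Visit reed.
        At reed: go right to plum.
          At plum: no left child.
          Visit plum.
          At plum: go right to rye.
            rye is a leaf — visit rye.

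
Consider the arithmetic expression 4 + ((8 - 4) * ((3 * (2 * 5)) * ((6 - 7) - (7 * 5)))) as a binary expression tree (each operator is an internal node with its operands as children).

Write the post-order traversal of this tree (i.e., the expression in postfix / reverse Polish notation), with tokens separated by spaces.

Post-order on an expression tree gives postfix notation: for each operator, emit left operand, right operand, then the operator.

4 8 4 - 3 2 5 * * 6 7 - 7 5 * - * * +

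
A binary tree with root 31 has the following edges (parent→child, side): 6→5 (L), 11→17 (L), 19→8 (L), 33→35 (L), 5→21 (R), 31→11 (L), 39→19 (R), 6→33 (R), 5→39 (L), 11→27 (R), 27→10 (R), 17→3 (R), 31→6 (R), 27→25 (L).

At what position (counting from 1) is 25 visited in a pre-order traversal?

6

Pre-order visits the node, then its left subtree, then its right subtree.
Visit 31.
At 31: go left to 11.
  Visit 11.
  At 11: go left to 17.
    Visit 17.
    At 17: no left child.
    At 17: go right to 3.
      3 is a leaf — visit 3.
  At 11: go right to 27.
    Visit 27.
    At 27: go left to 25.
      25 is a leaf — visit 25.
    At 27: go right to 10.
      10 is a leaf — visit 10.
At 31: go right to 6.
  Visit 6.
  At 6: go left to 5.
    Visit 5.
    At 5: go left to 39.
      Visit 39.
      At 39: no left child.
      At 39: go right to 19.
        Visit 19.
        At 19: go left to 8.
          8 is a leaf — visit 8.
        At 19: no right child.
    At 5: go right to 21.
      21 is a leaf — visit 21.
  At 6: go right to 33.
    Visit 33.
    At 33: go left to 35.
      35 is a leaf — visit 35.
    At 33: no right child.
Full pre-order sequence: 31, 11, 17, 3, 27, 25, 10, 6, 5, 39, 19, 8, 21, 33, 35.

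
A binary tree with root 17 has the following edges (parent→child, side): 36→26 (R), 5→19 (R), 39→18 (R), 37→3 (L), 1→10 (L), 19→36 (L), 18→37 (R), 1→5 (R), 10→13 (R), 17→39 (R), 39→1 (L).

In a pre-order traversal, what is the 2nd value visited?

Pre-order visits the node, then its left subtree, then its right subtree.
Visit 17.
At 17: no left child.
At 17: go right to 39.
  Visit 39.
  At 39: go left to 1.
    Visit 1.
    At 1: go left to 10.
      Visit 10.
      At 10: no left child.
      At 10: go right to 13.
        13 is a leaf — visit 13.
    At 1: go right to 5.
      Visit 5.
      At 5: no left child.
      At 5: go right to 19.
        Visit 19.
        At 19: go left to 36.
          Visit 36.
          At 36: no left child.
          At 36: go right to 26.
            26 is a leaf — visit 26.
        At 19: no right child.
  At 39: go right to 18.
    Visit 18.
    At 18: no left child.
    At 18: go right to 37.
      Visit 37.
      At 37: go left to 3.
        3 is a leaf — visit 3.
      At 37: no right child.
Full pre-order sequence: 17, 39, 1, 10, 13, 5, 19, 36, 26, 18, 37, 3.

39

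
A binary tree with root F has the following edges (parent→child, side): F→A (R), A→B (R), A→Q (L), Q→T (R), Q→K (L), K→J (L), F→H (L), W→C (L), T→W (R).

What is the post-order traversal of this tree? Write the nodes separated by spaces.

Post-order visits the left subtree, then the right subtree, then the node.
At F: go left to H.
  H is a leaf — visit H.
At F: go right to A.
  At A: go left to Q.
    At Q: go left to K.
      At K: go left to J.
        J is a leaf — visit J.
      At K: no right child.
      Visit K.
    At Q: go right to T.
      At T: no left child.
      At T: go right to W.
        At W: go left to C.
          C is a leaf — visit C.
        At W: no right child.
        Visit W.
      Visit T.
    Visit Q.
  At A: go right to B.
    B is a leaf — visit B.
  Visit A.
Visit F.

H J K C W T Q B A F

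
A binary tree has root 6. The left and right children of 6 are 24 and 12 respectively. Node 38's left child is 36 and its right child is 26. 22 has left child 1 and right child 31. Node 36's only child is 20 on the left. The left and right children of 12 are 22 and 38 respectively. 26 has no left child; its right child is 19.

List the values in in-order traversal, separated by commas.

In-order visits the left subtree, then the node, then the right subtree.
At 6: go left to 24.
  24 is a leaf — visit 24.
Visit 6.
At 6: go right to 12.
  At 12: go left to 22.
    At 22: go left to 1.
      1 is a leaf — visit 1.
    Visit 22.
    At 22: go right to 31.
      31 is a leaf — visit 31.
  Visit 12.
  At 12: go right to 38.
    At 38: go left to 36.
      At 36: go left to 20.
        20 is a leaf — visit 20.
      Visit 36.
      At 36: no right child.
    Visit 38.
    At 38: go right to 26.
      At 26: no left child.
      Visit 26.
      At 26: go right to 19.
        19 is a leaf — visit 19.

24, 6, 1, 22, 31, 12, 20, 36, 38, 26, 19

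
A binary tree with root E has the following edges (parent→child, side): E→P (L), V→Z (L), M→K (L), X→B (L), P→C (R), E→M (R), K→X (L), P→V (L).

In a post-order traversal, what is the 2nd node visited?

V

Post-order visits the left subtree, then the right subtree, then the node.
At E: go left to P.
  At P: go left to V.
    At V: go left to Z.
      Z is a leaf — visit Z.
    At V: no right child.
    Visit V.
  At P: go right to C.
    C is a leaf — visit C.
  Visit P.
At E: go right to M.
  At M: go left to K.
    At K: go left to X.
      At X: go left to B.
        B is a leaf — visit B.
      At X: no right child.
      Visit X.
    At K: no right child.
    Visit K.
  At M: no right child.
  Visit M.
Visit E.
Full post-order sequence: Z, V, C, P, B, X, K, M, E.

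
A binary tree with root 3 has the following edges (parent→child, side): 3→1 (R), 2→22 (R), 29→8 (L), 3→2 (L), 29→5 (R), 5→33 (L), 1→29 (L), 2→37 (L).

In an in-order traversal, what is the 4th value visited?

3

In-order visits the left subtree, then the node, then the right subtree.
At 3: go left to 2.
  At 2: go left to 37.
    37 is a leaf — visit 37.
  Visit 2.
  At 2: go right to 22.
    22 is a leaf — visit 22.
Visit 3.
At 3: go right to 1.
  At 1: go left to 29.
    At 29: go left to 8.
      8 is a leaf — visit 8.
    Visit 29.
    At 29: go right to 5.
      At 5: go left to 33.
        33 is a leaf — visit 33.
      Visit 5.
      At 5: no right child.
  Visit 1.
  At 1: no right child.
Full in-order sequence: 37, 2, 22, 3, 8, 29, 33, 5, 1.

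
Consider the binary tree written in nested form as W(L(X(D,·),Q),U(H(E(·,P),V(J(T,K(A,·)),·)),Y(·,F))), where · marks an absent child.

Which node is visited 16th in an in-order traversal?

In-order visits the left subtree, then the node, then the right subtree.
At W: go left to L.
  At L: go left to X.
    At X: go left to D.
      D is a leaf — visit D.
    Visit X.
    At X: no right child.
  Visit L.
  At L: go right to Q.
    Q is a leaf — visit Q.
Visit W.
At W: go right to U.
  At U: go left to H.
    At H: go left to E.
      At E: no left child.
      Visit E.
      At E: go right to P.
        P is a leaf — visit P.
    Visit H.
    At H: go right to V.
      At V: go left to J.
        At J: go left to T.
          T is a leaf — visit T.
        Visit J.
        At J: go right to K.
          At K: go left to A.
            A is a leaf — visit A.
          Visit K.
          At K: no right child.
      Visit V.
      At V: no right child.
  Visit U.
  At U: go right to Y.
    At Y: no left child.
    Visit Y.
    At Y: go right to F.
      F is a leaf — visit F.
Full in-order sequence: D, X, L, Q, W, E, P, H, T, J, A, K, V, U, Y, F.

F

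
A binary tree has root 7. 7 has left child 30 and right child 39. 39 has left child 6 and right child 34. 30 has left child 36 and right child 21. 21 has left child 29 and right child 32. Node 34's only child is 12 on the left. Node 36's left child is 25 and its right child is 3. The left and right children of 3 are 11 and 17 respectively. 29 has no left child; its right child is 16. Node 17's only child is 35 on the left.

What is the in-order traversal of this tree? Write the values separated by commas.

In-order visits the left subtree, then the node, then the right subtree.
At 7: go left to 30.
  At 30: go left to 36.
    At 36: go left to 25.
      25 is a leaf — visit 25.
    Visit 36.
    At 36: go right to 3.
      At 3: go left to 11.
        11 is a leaf — visit 11.
      Visit 3.
      At 3: go right to 17.
        At 17: go left to 35.
          35 is a leaf — visit 35.
        Visit 17.
        At 17: no right child.
  Visit 30.
  At 30: go right to 21.
    At 21: go left to 29.
      At 29: no left child.
      Visit 29.
      At 29: go right to 16.
        16 is a leaf — visit 16.
    Visit 21.
    At 21: go right to 32.
      32 is a leaf — visit 32.
Visit 7.
At 7: go right to 39.
  At 39: go left to 6.
    6 is a leaf — visit 6.
  Visit 39.
  At 39: go right to 34.
    At 34: go left to 12.
      12 is a leaf — visit 12.
    Visit 34.
    At 34: no right child.

25, 36, 11, 3, 35, 17, 30, 29, 16, 21, 32, 7, 6, 39, 12, 34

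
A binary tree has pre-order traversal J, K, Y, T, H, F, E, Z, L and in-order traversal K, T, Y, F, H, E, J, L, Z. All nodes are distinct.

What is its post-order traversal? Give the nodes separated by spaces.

T F E H Y K L Z J

The first element of pre-order is the root; it splits in-order into left and right subtrees.
Root J: left subtree has 6 nodes {K, T, Y, F, H, E}, right has 2 {L, Z}.
  Root K: left subtree has 0 nodes { }, right has 5 {T, Y, F, H, E}.
    Root Y: left subtree has 1 node {T}, right has 3 {F, H, E}.
      Root H: left subtree has 1 node {F}, right has 1 {E}.
  Root Z: left subtree has 1 node {L}, right has 0 { }.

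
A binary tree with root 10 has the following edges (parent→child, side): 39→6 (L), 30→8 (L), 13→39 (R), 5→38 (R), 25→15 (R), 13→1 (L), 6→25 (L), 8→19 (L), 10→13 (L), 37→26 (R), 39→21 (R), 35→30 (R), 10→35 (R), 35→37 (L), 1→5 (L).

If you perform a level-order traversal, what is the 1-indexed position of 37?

6

Level-order visits nodes level by level from the root, left to right within each level.
Level 0: 10
Level 1: 13, 35
Level 2: 1, 39, 37, 30
Level 3: 5, 6, 21, 26, 8
Level 4: 38, 25, 19
Level 5: 15
Full level-order sequence: 10, 13, 35, 1, 39, 37, 30, 5, 6, 21, 26, 8, 38, 25, 19, 15.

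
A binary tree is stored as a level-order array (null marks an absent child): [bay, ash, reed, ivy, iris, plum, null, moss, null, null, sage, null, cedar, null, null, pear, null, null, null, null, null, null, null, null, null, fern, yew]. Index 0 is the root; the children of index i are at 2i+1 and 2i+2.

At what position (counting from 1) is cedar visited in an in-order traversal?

In-order visits the left subtree, then the node, then the right subtree.
At bay: go left to ash.
  At ash: go left to ivy.
    At ivy: go left to moss.
      At moss: go left to pear.
        pear is a leaf — visit pear.
      Visit moss.
      At moss: no right child.
    Visit ivy.
    At ivy: no right child.
  Visit ash.
  At ash: go right to iris.
    At iris: no left child.
    Visit iris.
    At iris: go right to sage.
      sage is a leaf — visit sage.
Visit bay.
At bay: go right to reed.
  At reed: go left to plum.
    At plum: no left child.
    Visit plum.
    At plum: go right to cedar.
      At cedar: go left to fern.
        fern is a leaf — visit fern.
      Visit cedar.
      At cedar: go right to yew.
        yew is a leaf — visit yew.
  Visit reed.
  At reed: no right child.
Full in-order sequence: pear, moss, ivy, ash, iris, sage, bay, plum, fern, cedar, yew, reed.

10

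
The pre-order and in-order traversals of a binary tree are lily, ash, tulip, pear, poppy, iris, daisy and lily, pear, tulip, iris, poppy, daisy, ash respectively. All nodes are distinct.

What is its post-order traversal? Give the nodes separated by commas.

The first element of pre-order is the root; it splits in-order into left and right subtrees.
Root lily: left subtree has 0 nodes { }, right has 6 {pear, tulip, iris, poppy, daisy, ash}.
  Root ash: left subtree has 5 nodes {pear, tulip, iris, poppy, daisy}, right has 0 { }.
    Root tulip: left subtree has 1 node {pear}, right has 3 {iris, poppy, daisy}.
      Root poppy: left subtree has 1 node {iris}, right has 1 {daisy}.

pear, iris, daisy, poppy, tulip, ash, lily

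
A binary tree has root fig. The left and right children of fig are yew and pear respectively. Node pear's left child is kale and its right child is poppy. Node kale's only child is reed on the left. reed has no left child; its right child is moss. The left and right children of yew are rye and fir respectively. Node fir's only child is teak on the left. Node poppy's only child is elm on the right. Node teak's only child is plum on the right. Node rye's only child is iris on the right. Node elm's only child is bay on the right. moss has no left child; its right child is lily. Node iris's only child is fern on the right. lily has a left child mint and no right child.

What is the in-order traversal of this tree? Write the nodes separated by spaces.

In-order visits the left subtree, then the node, then the right subtree.
At fig: go left to yew.
  At yew: go left to rye.
    At rye: no left child.
    Visit rye.
    At rye: go right to iris.
      At iris: no left child.
      Visit iris.
      At iris: go right to fern.
        fern is a leaf — visit fern.
  Visit yew.
  At yew: go right to fir.
    At fir: go left to teak.
      At teak: no left child.
      Visit teak.
      At teak: go right to plum.
        plum is a leaf — visit plum.
    Visit fir.
    At fir: no right child.
Visit fig.
At fig: go right to pear.
  At pear: go left to kale.
    At kale: go left to reed.
      At reed: no left child.
      Visit reed.
      At reed: go right to moss.
        At moss: no left child.
        Visit moss.
        At moss: go right to lily.
          At lily: go left to mint.
            mint is a leaf — visit mint.
          Visit lily.
          At lily: no right child.
    Visit kale.
    At kale: no right child.
  Visit pear.
  At pear: go right to poppy.
    At poppy: no left child.
    Visit poppy.
    At poppy: go right to elm.
      At elm: no left child.
      Visit elm.
      At elm: go right to bay.
        bay is a leaf — visit bay.

rye iris fern yew teak plum fir fig reed moss mint lily kale pear poppy elm bay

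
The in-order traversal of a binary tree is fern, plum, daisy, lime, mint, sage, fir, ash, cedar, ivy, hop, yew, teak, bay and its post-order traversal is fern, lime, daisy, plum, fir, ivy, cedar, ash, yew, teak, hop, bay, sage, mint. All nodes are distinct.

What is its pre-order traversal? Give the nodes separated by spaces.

mint plum fern daisy lime sage bay hop ash fir cedar ivy teak yew

The last element of post-order is the root; it splits in-order into left and right subtrees.
Root mint: left subtree has 4 nodes {fern, plum, daisy, lime}, right has 9 {sage, fir, ash, cedar, ivy, hop, yew, teak, bay}.
  Root plum: left subtree has 1 node {fern}, right has 2 {daisy, lime}.
    Root daisy: left subtree has 0 nodes { }, right has 1 {lime}.
  Root sage: left subtree has 0 nodes { }, right has 8 {fir, ash, cedar, ivy, hop, yew, teak, bay}.
    Root bay: left subtree has 7 nodes {fir, ash, cedar, ivy, hop, yew, teak}, right has 0 { }.
      Root hop: left subtree has 4 nodes {fir, ash, cedar, ivy}, right has 2 {yew, teak}.
        Root ash: left subtree has 1 node {fir}, right has 2 {cedar, ivy}.
          Root cedar: left subtree has 0 nodes { }, right has 1 {ivy}.
        Root teak: left subtree has 1 node {yew}, right has 0 { }.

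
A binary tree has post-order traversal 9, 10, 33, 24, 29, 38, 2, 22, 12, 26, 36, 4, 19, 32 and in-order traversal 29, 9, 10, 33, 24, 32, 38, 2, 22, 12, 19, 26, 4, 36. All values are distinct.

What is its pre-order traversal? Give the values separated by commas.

32, 29, 24, 33, 10, 9, 19, 12, 22, 2, 38, 4, 26, 36

The last element of post-order is the root; it splits in-order into left and right subtrees.
Root 32: left subtree has 5 nodes {29, 9, 10, 33, 24}, right has 8 {38, 2, 22, 12, 19, 26, 4, 36}.
  Root 29: left subtree has 0 nodes { }, right has 4 {9, 10, 33, 24}.
    Root 24: left subtree has 3 nodes {9, 10, 33}, right has 0 { }.
      Root 33: left subtree has 2 nodes {9, 10}, right has 0 { }.
        Root 10: left subtree has 1 node {9}, right has 0 { }.
  Root 19: left subtree has 4 nodes {38, 2, 22, 12}, right has 3 {26, 4, 36}.
    Root 12: left subtree has 3 nodes {38, 2, 22}, right has 0 { }.
      Root 22: left subtree has 2 nodes {38, 2}, right has 0 { }.
        Root 2: left subtree has 1 node {38}, right has 0 { }.
    Root 4: left subtree has 1 node {26}, right has 1 {36}.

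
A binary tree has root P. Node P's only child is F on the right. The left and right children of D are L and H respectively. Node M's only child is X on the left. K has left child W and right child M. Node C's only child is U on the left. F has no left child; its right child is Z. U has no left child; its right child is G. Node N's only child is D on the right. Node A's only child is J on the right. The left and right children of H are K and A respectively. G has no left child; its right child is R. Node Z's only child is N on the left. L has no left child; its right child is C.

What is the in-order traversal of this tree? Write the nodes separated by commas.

P, F, N, L, U, G, R, C, D, W, K, X, M, H, A, J, Z

In-order visits the left subtree, then the node, then the right subtree.
At P: no left child.
Visit P.
At P: go right to F.
  At F: no left child.
  Visit F.
  At F: go right to Z.
    At Z: go left to N.
      At N: no left child.
      Visit N.
      At N: go right to D.
        At D: go left to L.
          At L: no left child.
          Visit L.
          At L: go right to C.
            At C: go left to U.
              At U: no left child.
              Visit U.
              At U: go right to G.
                At G: no left child.
                Visit G.
                At G: go right to R.
                  R is a leaf — visit R.
            Visit C.
            At C: no right child.
        Visit D.
        At D: go right to H.
          At H: go left to K.
            At K: go left to W.
              W is a leaf — visit W.
            Visit K.
            At K: go right to M.
              At M: go left to X.
                X is a leaf — visit X.
              Visit M.
              At M: no right child.
          Visit H.
          At H: go right to A.
            At A: no left child.
            Visit A.
            At A: go right to J.
              J is a leaf — visit J.
    Visit Z.
    At Z: no right child.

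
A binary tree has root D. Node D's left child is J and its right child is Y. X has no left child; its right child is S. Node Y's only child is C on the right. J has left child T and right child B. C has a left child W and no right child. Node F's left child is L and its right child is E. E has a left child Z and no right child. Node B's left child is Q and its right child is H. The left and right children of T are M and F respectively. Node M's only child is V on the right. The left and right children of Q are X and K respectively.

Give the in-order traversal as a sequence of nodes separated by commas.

M, V, T, L, F, Z, E, J, X, S, Q, K, B, H, D, Y, W, C

In-order visits the left subtree, then the node, then the right subtree.
At D: go left to J.
  At J: go left to T.
    At T: go left to M.
      At M: no left child.
      Visit M.
      At M: go right to V.
        V is a leaf — visit V.
    Visit T.
    At T: go right to F.
      At F: go left to L.
        L is a leaf — visit L.
      Visit F.
      At F: go right to E.
        At E: go left to Z.
          Z is a leaf — visit Z.
        Visit E.
        At E: no right child.
  Visit J.
  At J: go right to B.
    At B: go left to Q.
      At Q: go left to X.
        At X: no left child.
        Visit X.
        At X: go right to S.
          S is a leaf — visit S.
      Visit Q.
      At Q: go right to K.
        K is a leaf — visit K.
    Visit B.
    At B: go right to H.
      H is a leaf — visit H.
Visit D.
At D: go right to Y.
  At Y: no left child.
  Visit Y.
  At Y: go right to C.
    At C: go left to W.
      W is a leaf — visit W.
    Visit C.
    At C: no right child.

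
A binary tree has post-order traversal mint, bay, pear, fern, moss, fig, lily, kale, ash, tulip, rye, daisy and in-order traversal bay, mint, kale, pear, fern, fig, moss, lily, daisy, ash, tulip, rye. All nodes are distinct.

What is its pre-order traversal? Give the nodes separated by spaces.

daisy kale bay mint lily fig fern pear moss rye tulip ash

The last element of post-order is the root; it splits in-order into left and right subtrees.
Root daisy: left subtree has 8 nodes {bay, mint, kale, pear, fern, fig, moss, lily}, right has 3 {ash, tulip, rye}.
  Root kale: left subtree has 2 nodes {bay, mint}, right has 5 {pear, fern, fig, moss, lily}.
    Root bay: left subtree has 0 nodes { }, right has 1 {mint}.
    Root lily: left subtree has 4 nodes {pear, fern, fig, moss}, right has 0 { }.
      Root fig: left subtree has 2 nodes {pear, fern}, right has 1 {moss}.
        Root fern: left subtree has 1 node {pear}, right has 0 { }.
  Root rye: left subtree has 2 nodes {ash, tulip}, right has 0 { }.
    Root tulip: left subtree has 1 node {ash}, right has 0 { }.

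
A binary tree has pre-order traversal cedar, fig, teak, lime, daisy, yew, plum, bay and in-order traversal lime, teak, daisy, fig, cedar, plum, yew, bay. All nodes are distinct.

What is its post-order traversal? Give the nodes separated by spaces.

The first element of pre-order is the root; it splits in-order into left and right subtrees.
Root cedar: left subtree has 4 nodes {lime, teak, daisy, fig}, right has 3 {plum, yew, bay}.
  Root fig: left subtree has 3 nodes {lime, teak, daisy}, right has 0 { }.
    Root teak: left subtree has 1 node {lime}, right has 1 {daisy}.
  Root yew: left subtree has 1 node {plum}, right has 1 {bay}.

lime daisy teak fig plum bay yew cedar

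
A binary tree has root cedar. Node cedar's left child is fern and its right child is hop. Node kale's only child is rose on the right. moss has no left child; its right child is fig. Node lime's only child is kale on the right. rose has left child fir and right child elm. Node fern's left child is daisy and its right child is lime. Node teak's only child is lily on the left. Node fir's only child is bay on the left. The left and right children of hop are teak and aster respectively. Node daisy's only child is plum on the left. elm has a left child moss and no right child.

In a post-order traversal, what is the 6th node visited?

moss

Post-order visits the left subtree, then the right subtree, then the node.
At cedar: go left to fern.
  At fern: go left to daisy.
    At daisy: go left to plum.
      plum is a leaf — visit plum.
    At daisy: no right child.
    Visit daisy.
  At fern: go right to lime.
    At lime: no left child.
    At lime: go right to kale.
      At kale: no left child.
      At kale: go right to rose.
        At rose: go left to fir.
          At fir: go left to bay.
            bay is a leaf — visit bay.
          At fir: no right child.
          Visit fir.
        At rose: go right to elm.
          At elm: go left to moss.
            At moss: no left child.
            At moss: go right to fig.
              fig is a leaf — visit fig.
            Visit moss.
          At elm: no right child.
          Visit elm.
        Visit rose.
      Visit kale.
    Visit lime.
  Visit fern.
At cedar: go right to hop.
  At hop: go left to teak.
    At teak: go left to lily.
      lily is a leaf — visit lily.
    At teak: no right child.
    Visit teak.
  At hop: go right to aster.
    aster is a leaf — visit aster.
  Visit hop.
Visit cedar.
Full post-order sequence: plum, daisy, bay, fir, fig, moss, elm, rose, kale, lime, fern, lily, teak, aster, hop, cedar.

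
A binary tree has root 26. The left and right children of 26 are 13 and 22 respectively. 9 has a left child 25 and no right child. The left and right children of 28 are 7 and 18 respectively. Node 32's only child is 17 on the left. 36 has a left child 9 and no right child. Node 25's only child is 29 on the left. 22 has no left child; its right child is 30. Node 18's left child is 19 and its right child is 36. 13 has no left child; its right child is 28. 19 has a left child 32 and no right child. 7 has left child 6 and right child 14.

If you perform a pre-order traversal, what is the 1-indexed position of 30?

Pre-order visits the node, then its left subtree, then its right subtree.
Visit 26.
At 26: go left to 13.
  Visit 13.
  At 13: no left child.
  At 13: go right to 28.
    Visit 28.
    At 28: go left to 7.
      Visit 7.
      At 7: go left to 6.
        6 is a leaf — visit 6.
      At 7: go right to 14.
        14 is a leaf — visit 14.
    At 28: go right to 18.
      Visit 18.
      At 18: go left to 19.
        Visit 19.
        At 19: go left to 32.
          Visit 32.
          At 32: go left to 17.
            17 is a leaf — visit 17.
          At 32: no right child.
        At 19: no right child.
      At 18: go right to 36.
        Visit 36.
        At 36: go left to 9.
          Visit 9.
          At 9: go left to 25.
            Visit 25.
            At 25: go left to 29.
              29 is a leaf — visit 29.
            At 25: no right child.
          At 9: no right child.
        At 36: no right child.
At 26: go right to 22.
  Visit 22.
  At 22: no left child.
  At 22: go right to 30.
    30 is a leaf — visit 30.
Full pre-order sequence: 26, 13, 28, 7, 6, 14, 18, 19, 32, 17, 36, 9, 25, 29, 22, 30.

16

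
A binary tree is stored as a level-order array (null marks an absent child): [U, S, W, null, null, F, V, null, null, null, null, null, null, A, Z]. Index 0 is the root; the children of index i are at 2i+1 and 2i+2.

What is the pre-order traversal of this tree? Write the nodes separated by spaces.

U S W F V A Z

Pre-order visits the node, then its left subtree, then its right subtree.
Visit U.
At U: go left to S.
  S is a leaf — visit S.
At U: go right to W.
  Visit W.
  At W: go left to F.
    F is a leaf — visit F.
  At W: go right to V.
    Visit V.
    At V: go left to A.
      A is a leaf — visit A.
    At V: go right to Z.
      Z is a leaf — visit Z.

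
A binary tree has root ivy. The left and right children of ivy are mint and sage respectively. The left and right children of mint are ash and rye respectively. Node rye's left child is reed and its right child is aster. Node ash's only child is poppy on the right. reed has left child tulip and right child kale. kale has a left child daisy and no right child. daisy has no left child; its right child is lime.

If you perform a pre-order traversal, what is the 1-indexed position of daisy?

9

Pre-order visits the node, then its left subtree, then its right subtree.
Visit ivy.
At ivy: go left to mint.
  Visit mint.
  At mint: go left to ash.
    Visit ash.
    At ash: no left child.
    At ash: go right to poppy.
      poppy is a leaf — visit poppy.
  At mint: go right to rye.
    Visit rye.
    At rye: go left to reed.
      Visit reed.
      At reed: go left to tulip.
        tulip is a leaf — visit tulip.
      At reed: go right to kale.
        Visit kale.
        At kale: go left to daisy.
          Visit daisy.
          At daisy: no left child.
          At daisy: go right to lime.
            lime is a leaf — visit lime.
        At kale: no right child.
    At rye: go right to aster.
      aster is a leaf — visit aster.
At ivy: go right to sage.
  sage is a leaf — visit sage.
Full pre-order sequence: ivy, mint, ash, poppy, rye, reed, tulip, kale, daisy, lime, aster, sage.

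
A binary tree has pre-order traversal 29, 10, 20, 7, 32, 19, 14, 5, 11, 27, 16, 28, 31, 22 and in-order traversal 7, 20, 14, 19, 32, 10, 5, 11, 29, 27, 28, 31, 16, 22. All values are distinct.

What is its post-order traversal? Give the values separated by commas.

The first element of pre-order is the root; it splits in-order into left and right subtrees.
Root 29: left subtree has 8 nodes {7, 20, 14, 19, 32, 10, 5, 11}, right has 5 {27, 28, 31, 16, 22}.
  Root 10: left subtree has 5 nodes {7, 20, 14, 19, 32}, right has 2 {5, 11}.
    Root 20: left subtree has 1 node {7}, right has 3 {14, 19, 32}.
      Root 32: left subtree has 2 nodes {14, 19}, right has 0 { }.
        Root 19: left subtree has 1 node {14}, right has 0 { }.
    Root 5: left subtree has 0 nodes { }, right has 1 {11}.
  Root 27: left subtree has 0 nodes { }, right has 4 {28, 31, 16, 22}.
    Root 16: left subtree has 2 nodes {28, 31}, right has 1 {22}.
      Root 28: left subtree has 0 nodes { }, right has 1 {31}.

7, 14, 19, 32, 20, 11, 5, 10, 31, 28, 22, 16, 27, 29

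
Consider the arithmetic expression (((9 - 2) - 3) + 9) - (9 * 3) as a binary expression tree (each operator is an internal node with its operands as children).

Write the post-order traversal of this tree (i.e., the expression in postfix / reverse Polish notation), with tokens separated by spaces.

9 2 - 3 - 9 + 9 3 * -

Post-order on an expression tree gives postfix notation: for each operator, emit left operand, right operand, then the operator.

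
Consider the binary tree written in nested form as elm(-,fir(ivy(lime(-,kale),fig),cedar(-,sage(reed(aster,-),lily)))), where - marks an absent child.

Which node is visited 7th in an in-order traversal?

In-order visits the left subtree, then the node, then the right subtree.
At elm: no left child.
Visit elm.
At elm: go right to fir.
  At fir: go left to ivy.
    At ivy: go left to lime.
      At lime: no left child.
      Visit lime.
      At lime: go right to kale.
        kale is a leaf — visit kale.
    Visit ivy.
    At ivy: go right to fig.
      fig is a leaf — visit fig.
  Visit fir.
  At fir: go right to cedar.
    At cedar: no left child.
    Visit cedar.
    At cedar: go right to sage.
      At sage: go left to reed.
        At reed: go left to aster.
          aster is a leaf — visit aster.
        Visit reed.
        At reed: no right child.
      Visit sage.
      At sage: go right to lily.
        lily is a leaf — visit lily.
Full in-order sequence: elm, lime, kale, ivy, fig, fir, cedar, aster, reed, sage, lily.

cedar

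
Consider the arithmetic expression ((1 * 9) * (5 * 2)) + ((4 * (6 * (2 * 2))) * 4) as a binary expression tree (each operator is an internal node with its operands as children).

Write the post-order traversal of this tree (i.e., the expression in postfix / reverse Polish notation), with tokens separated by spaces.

Post-order on an expression tree gives postfix notation: for each operator, emit left operand, right operand, then the operator.

1 9 * 5 2 * * 4 6 2 2 * * * 4 * +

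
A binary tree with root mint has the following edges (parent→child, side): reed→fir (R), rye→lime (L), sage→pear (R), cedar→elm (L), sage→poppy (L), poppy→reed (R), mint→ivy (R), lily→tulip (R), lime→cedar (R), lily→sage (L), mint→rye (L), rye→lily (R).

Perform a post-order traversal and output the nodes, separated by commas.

elm, cedar, lime, fir, reed, poppy, pear, sage, tulip, lily, rye, ivy, mint

Post-order visits the left subtree, then the right subtree, then the node.
At mint: go left to rye.
  At rye: go left to lime.
    At lime: no left child.
    At lime: go right to cedar.
      At cedar: go left to elm.
        elm is a leaf — visit elm.
      At cedar: no right child.
      Visit cedar.
    Visit lime.
  At rye: go right to lily.
    At lily: go left to sage.
      At sage: go left to poppy.
        At poppy: no left child.
        At poppy: go right to reed.
          At reed: no left child.
          At reed: go right to fir.
            fir is a leaf — visit fir.
          Visit reed.
        Visit poppy.
      At sage: go right to pear.
        pear is a leaf — visit pear.
      Visit sage.
    At lily: go right to tulip.
      tulip is a leaf — visit tulip.
    Visit lily.
  Visit rye.
At mint: go right to ivy.
  ivy is a leaf — visit ivy.
Visit mint.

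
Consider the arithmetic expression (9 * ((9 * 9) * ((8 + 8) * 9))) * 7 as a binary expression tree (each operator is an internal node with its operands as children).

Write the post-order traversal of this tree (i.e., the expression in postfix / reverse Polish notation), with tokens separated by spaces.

Post-order on an expression tree gives postfix notation: for each operator, emit left operand, right operand, then the operator.

9 9 9 * 8 8 + 9 * * * 7 *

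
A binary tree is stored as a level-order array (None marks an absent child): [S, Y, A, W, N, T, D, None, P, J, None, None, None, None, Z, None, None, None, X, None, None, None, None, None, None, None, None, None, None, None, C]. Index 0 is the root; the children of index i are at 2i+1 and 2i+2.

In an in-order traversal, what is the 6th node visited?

N

In-order visits the left subtree, then the node, then the right subtree.
At S: go left to Y.
  At Y: go left to W.
    At W: no left child.
    Visit W.
    At W: go right to P.
      At P: no left child.
      Visit P.
      At P: go right to X.
        X is a leaf — visit X.
  Visit Y.
  At Y: go right to N.
    At N: go left to J.
      J is a leaf — visit J.
    Visit N.
    At N: no right child.
Visit S.
At S: go right to A.
  At A: go left to T.
    T is a leaf — visit T.
  Visit A.
  At A: go right to D.
    At D: no left child.
    Visit D.
    At D: go right to Z.
      At Z: no left child.
      Visit Z.
      At Z: go right to C.
        C is a leaf — visit C.
Full in-order sequence: W, P, X, Y, J, N, S, T, A, D, Z, C.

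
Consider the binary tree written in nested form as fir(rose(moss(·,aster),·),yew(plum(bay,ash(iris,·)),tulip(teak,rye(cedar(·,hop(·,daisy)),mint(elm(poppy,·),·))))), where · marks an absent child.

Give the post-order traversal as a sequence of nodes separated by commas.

aster, moss, rose, bay, iris, ash, plum, teak, daisy, hop, cedar, poppy, elm, mint, rye, tulip, yew, fir

Post-order visits the left subtree, then the right subtree, then the node.
At fir: go left to rose.
  At rose: go left to moss.
    At moss: no left child.
    At moss: go right to aster.
      aster is a leaf — visit aster.
    Visit moss.
  At rose: no right child.
  Visit rose.
At fir: go right to yew.
  At yew: go left to plum.
    At plum: go left to bay.
      bay is a leaf — visit bay.
    At plum: go right to ash.
      At ash: go left to iris.
        iris is a leaf — visit iris.
      At ash: no right child.
      Visit ash.
    Visit plum.
  At yew: go right to tulip.
    At tulip: go left to teak.
      teak is a leaf — visit teak.
    At tulip: go right to rye.
      At rye: go left to cedar.
        At cedar: no left child.
        At cedar: go right to hop.
          At hop: no left child.
          At hop: go right to daisy.
            daisy is a leaf — visit daisy.
          Visit hop.
        Visit cedar.
      At rye: go right to mint.
        At mint: go left to elm.
          At elm: go left to poppy.
            poppy is a leaf — visit poppy.
          At elm: no right child.
          Visit elm.
        At mint: no right child.
        Visit mint.
      Visit rye.
    Visit tulip.
  Visit yew.
Visit fir.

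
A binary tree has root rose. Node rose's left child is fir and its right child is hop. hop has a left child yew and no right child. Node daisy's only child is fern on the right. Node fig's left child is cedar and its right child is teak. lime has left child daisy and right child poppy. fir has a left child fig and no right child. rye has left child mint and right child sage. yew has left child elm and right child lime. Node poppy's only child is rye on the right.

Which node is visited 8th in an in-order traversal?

In-order visits the left subtree, then the node, then the right subtree.
At rose: go left to fir.
  At fir: go left to fig.
    At fig: go left to cedar.
      cedar is a leaf — visit cedar.
    Visit fig.
    At fig: go right to teak.
      teak is a leaf — visit teak.
  Visit fir.
  At fir: no right child.
Visit rose.
At rose: go right to hop.
  At hop: go left to yew.
    At yew: go left to elm.
      elm is a leaf — visit elm.
    Visit yew.
    At yew: go right to lime.
      At lime: go left to daisy.
        At daisy: no left child.
        Visit daisy.
        At daisy: go right to fern.
          fern is a leaf — visit fern.
      Visit lime.
      At lime: go right to poppy.
        At poppy: no left child.
        Visit poppy.
        At poppy: go right to rye.
          At rye: go left to mint.
            mint is a leaf — visit mint.
          Visit rye.
          At rye: go right to sage.
            sage is a leaf — visit sage.
  Visit hop.
  At hop: no right child.
Full in-order sequence: cedar, fig, teak, fir, rose, elm, yew, daisy, fern, lime, poppy, mint, rye, sage, hop.

daisy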